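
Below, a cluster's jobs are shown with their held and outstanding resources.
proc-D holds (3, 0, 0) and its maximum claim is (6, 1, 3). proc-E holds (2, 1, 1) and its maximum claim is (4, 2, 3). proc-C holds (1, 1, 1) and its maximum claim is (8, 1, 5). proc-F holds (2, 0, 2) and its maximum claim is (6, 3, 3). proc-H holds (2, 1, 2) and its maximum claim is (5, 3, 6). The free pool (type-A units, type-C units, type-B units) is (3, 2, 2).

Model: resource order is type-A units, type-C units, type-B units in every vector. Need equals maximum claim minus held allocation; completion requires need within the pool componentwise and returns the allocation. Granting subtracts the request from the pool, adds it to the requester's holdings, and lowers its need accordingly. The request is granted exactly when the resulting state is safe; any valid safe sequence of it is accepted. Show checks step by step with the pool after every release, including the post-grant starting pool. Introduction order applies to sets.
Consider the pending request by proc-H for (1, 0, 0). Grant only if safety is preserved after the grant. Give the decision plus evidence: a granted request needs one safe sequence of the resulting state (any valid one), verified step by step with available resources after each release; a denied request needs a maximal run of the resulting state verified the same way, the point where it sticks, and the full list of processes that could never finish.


GRANT — the state after the grant stays safe, e.g. via proc-E, proc-F, proc-H, proc-C, proc-D.
Key observation: (2, 2, 2) free after granting still covers proc-E first, and each release covers the next.
Verifying the post-grant state step by step:
  pool = (2, 2, 2)
  run proc-E (needs (2, 1, 2), free (2, 2, 2)); after release of (2, 1, 1) the pool is (4, 3, 3)
  run proc-F (needs (4, 3, 1), free (4, 3, 3)); after release of (2, 0, 2) the pool is (6, 3, 5)
  run proc-H (needs (2, 2, 4), free (6, 3, 5)); after release of (3, 1, 2) the pool is (9, 4, 7)
  run proc-C (needs (7, 0, 4), free (9, 4, 7)); after release of (1, 1, 1) the pool is (10, 5, 8)
  run proc-D (needs (3, 1, 3), free (10, 5, 8)); after release of (3, 0, 0) the pool is (13, 5, 8)


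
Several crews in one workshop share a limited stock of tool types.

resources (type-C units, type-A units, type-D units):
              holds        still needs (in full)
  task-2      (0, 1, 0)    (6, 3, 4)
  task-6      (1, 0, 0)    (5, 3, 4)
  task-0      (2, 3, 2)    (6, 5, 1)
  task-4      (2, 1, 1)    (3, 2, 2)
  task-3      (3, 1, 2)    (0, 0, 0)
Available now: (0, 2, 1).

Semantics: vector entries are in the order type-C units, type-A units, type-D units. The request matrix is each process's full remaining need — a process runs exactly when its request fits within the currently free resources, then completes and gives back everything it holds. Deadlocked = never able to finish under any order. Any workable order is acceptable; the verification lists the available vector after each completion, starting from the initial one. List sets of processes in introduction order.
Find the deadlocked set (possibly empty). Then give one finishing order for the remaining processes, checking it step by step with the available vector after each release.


The deadlocked set is empty.
Key observation: starting with task-3, each completion frees enough for the next — no one is permanently blocked.
One completion order for the rest: task-3, task-4, task-6, task-2, task-0. Walking it through:
  pool = (0, 2, 1)
  task-3 needs (0, 0, 0) <= (0, 2, 1) -> finishes; pool += (3, 1, 2) = (3, 3, 3)
  task-4 needs (3, 2, 2) <= (3, 3, 3) -> finishes; pool += (2, 1, 1) = (5, 4, 4)
  task-6 needs (5, 3, 4) <= (5, 4, 4) -> finishes; pool += (1, 0, 0) = (6, 4, 4)
  task-2 needs (6, 3, 4) <= (6, 4, 4) -> finishes; pool += (0, 1, 0) = (6, 5, 4)
  task-0 needs (6, 5, 1) <= (6, 5, 4) -> finishes; pool += (2, 3, 2) = (8, 8, 6)


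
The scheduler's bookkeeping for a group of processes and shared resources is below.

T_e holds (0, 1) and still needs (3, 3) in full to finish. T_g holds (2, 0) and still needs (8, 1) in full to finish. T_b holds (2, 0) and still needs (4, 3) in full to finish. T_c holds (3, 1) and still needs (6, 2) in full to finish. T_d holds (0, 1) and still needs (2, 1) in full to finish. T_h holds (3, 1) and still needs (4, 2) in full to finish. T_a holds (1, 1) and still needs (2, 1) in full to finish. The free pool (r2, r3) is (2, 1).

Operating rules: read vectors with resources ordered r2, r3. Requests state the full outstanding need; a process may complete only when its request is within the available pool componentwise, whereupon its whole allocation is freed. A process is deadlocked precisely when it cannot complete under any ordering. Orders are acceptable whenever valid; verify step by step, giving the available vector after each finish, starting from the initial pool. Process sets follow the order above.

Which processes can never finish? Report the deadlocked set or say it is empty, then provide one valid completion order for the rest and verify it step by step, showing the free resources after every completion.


The deadlocked set is T_g, T_b, T_c and T_h.
Key observation: the wall is r2: completing T_a, T_d, T_e brings the pool only to (3, 4), and all the rest need more.
The rest can finish in the order T_a, T_d, T_e. Step-by-step check:
  pool = (2, 1)
  T_a: need (2, 1) fits (2, 1); releases (1, 1), pool now (3, 2)
  T_d: need (2, 1) fits (3, 2); releases (0, 1), pool now (3, 3)
  T_e: need (3, 3) fits (3, 3); releases (0, 1), pool now (3, 4)
The stuck group stays short no matter what:
  T_g cannot run: need (8, 1) vs free (3, 4) (insufficient r2)
  T_b cannot run: need (4, 3) vs free (3, 4) (insufficient r2)
  T_c cannot run: need (6, 2) vs free (3, 4) (insufficient r2)
  T_h cannot run: need (4, 2) vs free (3, 4) (insufficient r2)


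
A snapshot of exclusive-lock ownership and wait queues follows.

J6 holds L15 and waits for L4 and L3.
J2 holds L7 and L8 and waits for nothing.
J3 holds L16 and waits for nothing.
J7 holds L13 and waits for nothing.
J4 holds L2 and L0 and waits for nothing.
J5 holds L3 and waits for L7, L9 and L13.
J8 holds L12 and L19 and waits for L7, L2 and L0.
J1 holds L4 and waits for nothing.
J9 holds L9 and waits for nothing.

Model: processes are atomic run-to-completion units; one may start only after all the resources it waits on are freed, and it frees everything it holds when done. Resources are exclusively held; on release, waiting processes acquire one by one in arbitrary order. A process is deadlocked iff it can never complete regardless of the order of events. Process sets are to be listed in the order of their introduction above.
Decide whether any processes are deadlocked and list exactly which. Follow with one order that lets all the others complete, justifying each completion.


The deadlocked set is empty.
Key observation: every chain of waits terminates; starting from the processes that wait on nothing, all the rest unlock in turn.
A valid finishing order for the others: J7, J3, J1, J2, J9, J5, J6, J4, J8.
Walking it through:
  run J7 (it waits on nothing); releases L13
  run J3 (it waits on nothing); releases L16
  run J1 (it waits on nothing); releases L4
  run J2 (it waits on nothing); releases L7 and L8
  run J9 (it waits on nothing); releases L9
  J5 waits on L7, L9 and L13 — all released -> runs and releases L3
  J6 waits on L4 and L3 — all released -> runs and releases L15
  run J4 (it waits on nothing); releases L2 and L0
  J8 waits on L7, L2 and L0 — all released -> runs and releases L12 and L19


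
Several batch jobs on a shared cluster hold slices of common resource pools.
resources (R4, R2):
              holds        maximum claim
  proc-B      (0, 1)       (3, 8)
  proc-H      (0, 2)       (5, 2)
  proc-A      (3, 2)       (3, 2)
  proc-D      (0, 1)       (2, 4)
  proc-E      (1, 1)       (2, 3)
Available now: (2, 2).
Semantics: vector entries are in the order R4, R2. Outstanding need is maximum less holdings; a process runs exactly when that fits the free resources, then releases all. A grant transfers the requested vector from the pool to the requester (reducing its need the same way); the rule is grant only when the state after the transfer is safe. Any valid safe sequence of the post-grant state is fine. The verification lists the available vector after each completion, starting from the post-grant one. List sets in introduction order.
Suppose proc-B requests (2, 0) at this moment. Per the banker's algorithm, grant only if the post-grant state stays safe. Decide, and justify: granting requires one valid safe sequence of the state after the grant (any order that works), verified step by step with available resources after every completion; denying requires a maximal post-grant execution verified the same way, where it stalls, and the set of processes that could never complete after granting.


DENY: after the grant no complete ordering would exist.
Key observation: after proc-A, proc-E, proc-D the pool peaks at (4, 6), and each blocked process is short somewhere: proc-B on R2; proc-H on R4.
On the post-grant state, proc-A, proc-E, proc-D is a maximal run — nothing extends it. Step-by-step check:
  pool = (0, 2)
  proc-A needs (0, 0) <= (0, 2) -> finishes; pool += (3, 2) = (3, 4)
  proc-E needs (1, 2) <= (3, 4) -> finishes; pool += (1, 1) = (4, 5)
  proc-D needs (2, 3) <= (4, 5) -> finishes; pool += (0, 1) = (4, 6)
  proc-B cannot run: need (1, 7) vs free (4, 6) (insufficient R2)
  proc-H cannot run: need (5, 0) vs free (4, 6) (insufficient R4)
Post-grant, the permanently blocked set is proc-B and proc-H.


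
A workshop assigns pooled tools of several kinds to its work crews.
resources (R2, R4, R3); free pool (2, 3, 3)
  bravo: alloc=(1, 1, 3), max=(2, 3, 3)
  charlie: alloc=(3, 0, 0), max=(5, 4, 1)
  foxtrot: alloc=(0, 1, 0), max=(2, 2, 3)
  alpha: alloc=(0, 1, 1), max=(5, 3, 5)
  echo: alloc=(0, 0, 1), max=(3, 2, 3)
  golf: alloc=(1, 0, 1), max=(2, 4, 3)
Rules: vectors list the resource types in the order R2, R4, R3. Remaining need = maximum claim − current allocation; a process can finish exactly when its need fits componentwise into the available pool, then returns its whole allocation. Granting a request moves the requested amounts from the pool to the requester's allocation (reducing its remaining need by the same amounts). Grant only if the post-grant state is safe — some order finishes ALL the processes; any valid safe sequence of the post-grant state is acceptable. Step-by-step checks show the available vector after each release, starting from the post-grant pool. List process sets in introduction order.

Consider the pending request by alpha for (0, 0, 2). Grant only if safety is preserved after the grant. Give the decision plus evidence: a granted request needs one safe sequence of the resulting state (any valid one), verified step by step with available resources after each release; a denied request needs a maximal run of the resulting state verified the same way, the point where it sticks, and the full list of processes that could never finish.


GRANT. The post-grant state is safe; one safe sequence: bravo, golf, charlie, foxtrot, echo, alpha.
Key observation: granting shrinks the pool to (2, 3, 1), yet bravo still fits and the chain goes through.
Step-by-step check of the post-grant state:
  pool = (2, 3, 1)
  bravo needs (1, 2, 0) <= (2, 3, 1) -> finishes; pool += (1, 1, 3) = (3, 4, 4)
  golf needs (1, 4, 2) <= (3, 4, 4) -> finishes; pool += (1, 0, 1) = (4, 4, 5)
  charlie needs (2, 4, 1) <= (4, 4, 5) -> finishes; pool += (3, 0, 0) = (7, 4, 5)
  foxtrot needs (2, 1, 3) <= (7, 4, 5) -> finishes; pool += (0, 1, 0) = (7, 5, 5)
  echo needs (3, 2, 2) <= (7, 5, 5) -> finishes; pool += (0, 0, 1) = (7, 5, 6)
  alpha needs (5, 2, 2) <= (7, 5, 6) -> finishes; pool += (0, 1, 3) = (7, 6, 9)


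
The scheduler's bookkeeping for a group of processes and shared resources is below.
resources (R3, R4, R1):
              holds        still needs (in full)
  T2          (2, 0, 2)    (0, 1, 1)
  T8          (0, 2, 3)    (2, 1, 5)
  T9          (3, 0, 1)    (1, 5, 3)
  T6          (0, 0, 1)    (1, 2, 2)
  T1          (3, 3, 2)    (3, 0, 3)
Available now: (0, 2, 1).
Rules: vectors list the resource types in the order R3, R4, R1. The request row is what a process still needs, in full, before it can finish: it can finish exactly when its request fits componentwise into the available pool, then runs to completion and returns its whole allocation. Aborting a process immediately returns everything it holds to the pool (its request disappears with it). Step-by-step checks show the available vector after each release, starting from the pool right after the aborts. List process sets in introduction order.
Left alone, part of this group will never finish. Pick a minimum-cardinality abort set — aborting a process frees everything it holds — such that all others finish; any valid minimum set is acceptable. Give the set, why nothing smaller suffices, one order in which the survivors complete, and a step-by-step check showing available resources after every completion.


Minimum abort set: T9.
Key observation: the deadlocked T1 becomes finishable only because T9 released (3, 0, 1); it completes at step 3 below.
Why nothing smaller works: aborting no one leaves the state deadlocked as given.
Survivors finish in the order: T2, T6, T1, T8. Check, step by step (pool after the aborts first):
  pool = (3, 2, 2)
  T2: need (0, 1, 1) fits (3, 2, 2); releases (2, 0, 2), pool now (5, 2, 4)
  T6: need (1, 2, 2) fits (5, 2, 4); releases (0, 0, 1), pool now (5, 2, 5)
  T1: need (3, 0, 3) fits (5, 2, 5); releases (3, 3, 2), pool now (8, 5, 7)
  T8: need (2, 1, 5) fits (8, 5, 7); releases (0, 2, 3), pool now (8, 7, 10)


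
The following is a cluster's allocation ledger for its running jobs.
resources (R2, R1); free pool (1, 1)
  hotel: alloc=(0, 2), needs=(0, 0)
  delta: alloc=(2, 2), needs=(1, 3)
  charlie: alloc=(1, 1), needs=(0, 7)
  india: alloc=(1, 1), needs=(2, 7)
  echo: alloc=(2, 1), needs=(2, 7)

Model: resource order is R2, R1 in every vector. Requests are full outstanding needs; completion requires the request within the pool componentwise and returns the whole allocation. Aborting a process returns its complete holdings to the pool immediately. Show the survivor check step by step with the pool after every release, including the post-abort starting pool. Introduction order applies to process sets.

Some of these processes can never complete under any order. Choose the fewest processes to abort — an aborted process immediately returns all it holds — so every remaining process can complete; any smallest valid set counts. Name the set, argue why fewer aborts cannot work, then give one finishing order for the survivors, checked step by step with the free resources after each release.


The answer: abort charlie and india.
Key observation: echo was stuck for good until charlie and india gave back (2, 2); in the order shown it finishes at step 3.
Why nothing smaller works — every single abort fails: hotel alone leaves charlie blocked (short on R1); delta alone leaves charlie blocked (short on R1); charlie alone leaves india blocked (short on R1); india alone leaves charlie blocked (short on R1); echo alone leaves charlie blocked (short on R1).
Survivors finish in the order: hotel, delta, echo. Check, step by step (pool after the aborts first):
  pool = (3, 3)
  hotel needs (0, 0) <= (3, 3) -> finishes; pool += (0, 2) = (3, 5)
  delta needs (1, 3) <= (3, 5) -> finishes; pool += (2, 2) = (5, 7)
  echo needs (2, 7) <= (5, 7) -> finishes; pool += (2, 1) = (7, 8)


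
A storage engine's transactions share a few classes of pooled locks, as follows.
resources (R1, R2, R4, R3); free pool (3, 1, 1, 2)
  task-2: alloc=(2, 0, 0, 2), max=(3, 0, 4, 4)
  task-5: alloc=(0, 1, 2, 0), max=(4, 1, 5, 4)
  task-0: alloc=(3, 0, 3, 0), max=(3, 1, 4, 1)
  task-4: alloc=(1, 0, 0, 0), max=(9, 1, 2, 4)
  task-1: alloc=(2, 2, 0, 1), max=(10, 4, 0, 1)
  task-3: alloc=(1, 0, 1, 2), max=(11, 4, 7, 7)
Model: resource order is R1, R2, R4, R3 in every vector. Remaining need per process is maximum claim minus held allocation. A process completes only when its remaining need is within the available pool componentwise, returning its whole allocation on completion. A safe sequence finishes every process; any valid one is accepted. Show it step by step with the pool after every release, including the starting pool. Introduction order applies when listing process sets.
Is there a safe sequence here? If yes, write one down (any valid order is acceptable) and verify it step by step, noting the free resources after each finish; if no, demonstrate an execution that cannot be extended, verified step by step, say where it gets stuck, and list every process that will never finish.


SAFE, for example via the order task-0, task-2, task-5, task-1, task-4, task-3.
Key observation: the order's first zero-slack moment is task-0 ((0, 1, 1, 1) needed, (3, 1, 1, 2) free — a requested resource with nothing to spare).
Verifying each step:
  pool = (3, 1, 1, 2)
  task-0: need (0, 1, 1, 1) fits (3, 1, 1, 2); releases (3, 0, 3, 0), pool now (6, 1, 4, 2)
  task-2: need (1, 0, 4, 2) fits (6, 1, 4, 2); releases (2, 0, 0, 2), pool now (8, 1, 4, 4)
  task-5: need (4, 0, 3, 4) fits (8, 1, 4, 4); releases (0, 1, 2, 0), pool now (8, 2, 6, 4)
  task-1: need (8, 2, 0, 0) fits (8, 2, 6, 4); releases (2, 2, 0, 1), pool now (10, 4, 6, 5)
  task-4: need (8, 1, 2, 4) fits (10, 4, 6, 5); releases (1, 0, 0, 0), pool now (11, 4, 6, 5)
  task-3: need (10, 4, 6, 5) fits (11, 4, 6, 5); releases (1, 0, 1, 2), pool now (12, 4, 7, 7)


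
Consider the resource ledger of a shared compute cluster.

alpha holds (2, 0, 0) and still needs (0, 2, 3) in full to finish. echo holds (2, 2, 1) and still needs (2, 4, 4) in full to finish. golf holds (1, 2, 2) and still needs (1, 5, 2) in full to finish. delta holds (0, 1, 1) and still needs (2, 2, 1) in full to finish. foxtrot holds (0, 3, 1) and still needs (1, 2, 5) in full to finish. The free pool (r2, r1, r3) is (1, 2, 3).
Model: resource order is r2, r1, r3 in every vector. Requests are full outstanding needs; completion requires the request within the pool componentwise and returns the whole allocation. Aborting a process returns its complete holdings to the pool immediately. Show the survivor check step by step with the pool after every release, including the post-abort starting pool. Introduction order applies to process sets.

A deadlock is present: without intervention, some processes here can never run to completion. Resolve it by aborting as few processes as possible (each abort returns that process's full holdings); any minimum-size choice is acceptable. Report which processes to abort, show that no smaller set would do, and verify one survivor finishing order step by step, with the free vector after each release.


The answer: abort foxtrot.
Key observation: the returned (0, 3, 1) from foxtrot is what brings golf — unrunnable before, under any order — into play at step 2.
Minimality: the empty abort set fails — the state is deadlocked as it stands.
The survivors complete as alpha, golf, delta, echo. Walking it through (starting from the post-abort pool):
  pool = (1, 5, 4)
  alpha: need (0, 2, 3) fits (1, 5, 4); releases (2, 0, 0), pool now (3, 5, 4)
  golf: need (1, 5, 2) fits (3, 5, 4); releases (1, 2, 2), pool now (4, 7, 6)
  delta: need (2, 2, 1) fits (4, 7, 6); releases (0, 1, 1), pool now (4, 8, 7)
  echo: need (2, 4, 4) fits (4, 8, 7); releases (2, 2, 1), pool now (6, 10, 8)


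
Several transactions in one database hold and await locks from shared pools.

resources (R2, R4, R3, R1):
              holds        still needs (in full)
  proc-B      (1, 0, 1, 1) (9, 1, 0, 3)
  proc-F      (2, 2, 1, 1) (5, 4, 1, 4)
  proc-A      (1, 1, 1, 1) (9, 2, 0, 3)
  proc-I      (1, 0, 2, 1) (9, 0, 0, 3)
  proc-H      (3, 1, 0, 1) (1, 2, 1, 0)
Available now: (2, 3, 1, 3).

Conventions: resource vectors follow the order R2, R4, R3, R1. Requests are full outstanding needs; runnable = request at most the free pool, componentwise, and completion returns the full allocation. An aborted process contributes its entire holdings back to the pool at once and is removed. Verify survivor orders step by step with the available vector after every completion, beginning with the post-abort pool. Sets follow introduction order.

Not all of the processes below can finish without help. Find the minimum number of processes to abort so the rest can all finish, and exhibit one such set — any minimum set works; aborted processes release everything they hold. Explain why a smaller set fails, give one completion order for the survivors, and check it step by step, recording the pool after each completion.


The answer: abort proc-B and proc-I.
Key observation: the deadlocked proc-A becomes finishable only because proc-B and proc-I released (2, 0, 3, 2); it completes at step 3 below.
Why nothing smaller works — every single abort fails: proc-B alone leaves proc-A blocked (short on R2); proc-F alone leaves proc-B blocked (short on R2); proc-A alone leaves proc-B blocked (short on R2); proc-I alone leaves proc-B blocked (short on R2); proc-H alone leaves proc-B blocked (short on R2).
Survivors finish in the order: proc-H, proc-F, proc-A. Walking it through (pool after the aborts first):
  pool = (4, 3, 4, 5)
  proc-H needs (1, 2, 1, 0) <= (4, 3, 4, 5) -> finishes; pool += (3, 1, 0, 1) = (7, 4, 4, 6)
  proc-F needs (5, 4, 1, 4) <= (7, 4, 4, 6) -> finishes; pool += (2, 2, 1, 1) = (9, 6, 5, 7)
  proc-A needs (9, 2, 0, 3) <= (9, 6, 5, 7) -> finishes; pool += (1, 1, 1, 1) = (10, 7, 6, 8)


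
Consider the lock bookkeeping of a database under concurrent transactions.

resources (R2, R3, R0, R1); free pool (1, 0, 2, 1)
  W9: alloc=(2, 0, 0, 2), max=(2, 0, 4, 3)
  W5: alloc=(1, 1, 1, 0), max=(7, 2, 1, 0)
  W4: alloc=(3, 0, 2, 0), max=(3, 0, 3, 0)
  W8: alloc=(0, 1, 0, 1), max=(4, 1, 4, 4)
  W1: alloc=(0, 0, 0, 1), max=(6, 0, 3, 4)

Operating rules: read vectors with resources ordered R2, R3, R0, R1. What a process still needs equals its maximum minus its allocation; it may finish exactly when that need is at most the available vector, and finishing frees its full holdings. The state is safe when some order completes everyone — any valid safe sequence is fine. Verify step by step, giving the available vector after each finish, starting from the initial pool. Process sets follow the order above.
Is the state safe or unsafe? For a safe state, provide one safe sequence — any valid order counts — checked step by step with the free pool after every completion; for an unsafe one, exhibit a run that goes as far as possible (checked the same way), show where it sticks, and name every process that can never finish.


The state is SAFE; one workable sequence: W4, W9, W8, W1, W5.
Key observation: at W9 the run first touches a limit — (0, 0, 4, 1) against (4, 0, 4, 1), exact on a resource it actually requests.
Check, step by step:
  pool = (1, 0, 2, 1)
  run W4 (needs (0, 0, 1, 0), free (1, 0, 2, 1)); after release of (3, 0, 2, 0) the pool is (4, 0, 4, 1)
  run W9 (needs (0, 0, 4, 1), free (4, 0, 4, 1)); after release of (2, 0, 0, 2) the pool is (6, 0, 4, 3)
  run W8 (needs (4, 0, 4, 3), free (6, 0, 4, 3)); after release of (0, 1, 0, 1) the pool is (6, 1, 4, 4)
  run W1 (needs (6, 0, 3, 3), free (6, 1, 4, 4)); after release of (0, 0, 0, 1) the pool is (6, 1, 4, 5)
  run W5 (needs (6, 1, 0, 0), free (6, 1, 4, 5)); after release of (1, 1, 1, 0) the pool is (7, 2, 5, 5)


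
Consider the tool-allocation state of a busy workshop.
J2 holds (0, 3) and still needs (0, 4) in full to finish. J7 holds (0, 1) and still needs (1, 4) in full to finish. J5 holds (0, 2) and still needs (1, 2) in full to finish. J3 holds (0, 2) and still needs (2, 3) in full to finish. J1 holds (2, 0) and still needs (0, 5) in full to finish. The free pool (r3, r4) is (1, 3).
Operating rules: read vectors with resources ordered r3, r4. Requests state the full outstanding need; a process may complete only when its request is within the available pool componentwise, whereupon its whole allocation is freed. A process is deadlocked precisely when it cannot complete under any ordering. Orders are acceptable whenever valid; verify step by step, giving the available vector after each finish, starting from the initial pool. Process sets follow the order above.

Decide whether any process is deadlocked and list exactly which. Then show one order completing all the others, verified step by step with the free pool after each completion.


No process is deadlocked.
Key observation: the pool covers J5 at once, and every later process fits after earlier releases.
The rest can finish in the order J5, J7, J1, J3, J2. Check, step by step:
  pool = (1, 3)
  J5: need (1, 2) fits (1, 3); releases (0, 2), pool now (1, 5)
  J7: need (1, 4) fits (1, 5); releases (0, 1), pool now (1, 6)
  J1: need (0, 5) fits (1, 6); releases (2, 0), pool now (3, 6)
  J3: need (2, 3) fits (3, 6); releases (0, 2), pool now (3, 8)
  J2: need (0, 4) fits (3, 8); releases (0, 3), pool now (3, 11)


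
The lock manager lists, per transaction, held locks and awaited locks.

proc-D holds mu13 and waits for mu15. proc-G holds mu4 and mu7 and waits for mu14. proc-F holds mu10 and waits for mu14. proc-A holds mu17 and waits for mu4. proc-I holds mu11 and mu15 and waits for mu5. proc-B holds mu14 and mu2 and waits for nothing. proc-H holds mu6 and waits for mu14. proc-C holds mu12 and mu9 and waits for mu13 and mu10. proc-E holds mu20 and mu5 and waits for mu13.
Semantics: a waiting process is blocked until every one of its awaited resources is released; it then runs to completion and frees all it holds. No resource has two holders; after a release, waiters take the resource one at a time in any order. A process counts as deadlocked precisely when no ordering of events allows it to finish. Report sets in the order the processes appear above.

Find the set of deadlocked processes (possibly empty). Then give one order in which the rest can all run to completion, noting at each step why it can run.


Deadlocked: proc-D, proc-I, proc-C and proc-E.
Key observation: the knot is the closed ring of waits proc-D -> proc-I -> proc-E -> proc-D; proc-C waits into the deadlock from upstream.
A valid finishing order for the others: proc-B, proc-G, proc-F, proc-H, proc-A.
Verifying each step:
  proc-B waits on nothing -> runs at once and releases mu14 and mu2
  proc-G waits on mu14 — all released -> runs and releases mu4 and mu7
  proc-F waits on mu14 — all released -> runs and releases mu10
  proc-H waits on mu14 — all released -> runs and releases mu6
  proc-A waits on mu4 — all released -> runs and releases mu17


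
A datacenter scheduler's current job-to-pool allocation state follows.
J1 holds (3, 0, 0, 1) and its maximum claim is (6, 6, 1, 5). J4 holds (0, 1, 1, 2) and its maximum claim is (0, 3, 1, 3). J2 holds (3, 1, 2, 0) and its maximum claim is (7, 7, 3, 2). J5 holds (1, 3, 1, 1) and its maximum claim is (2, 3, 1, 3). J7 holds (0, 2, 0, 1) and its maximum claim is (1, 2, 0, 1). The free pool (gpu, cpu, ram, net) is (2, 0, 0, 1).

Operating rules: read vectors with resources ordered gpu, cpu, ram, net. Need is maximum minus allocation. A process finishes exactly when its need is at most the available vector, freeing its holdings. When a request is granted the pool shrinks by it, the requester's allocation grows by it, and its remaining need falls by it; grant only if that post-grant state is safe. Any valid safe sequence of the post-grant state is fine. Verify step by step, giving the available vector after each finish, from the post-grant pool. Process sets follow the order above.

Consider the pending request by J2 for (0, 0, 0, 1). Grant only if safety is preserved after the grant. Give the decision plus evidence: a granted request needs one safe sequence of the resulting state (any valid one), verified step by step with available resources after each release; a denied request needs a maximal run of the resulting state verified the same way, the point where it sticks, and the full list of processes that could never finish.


GRANT: granting preserves safety; a valid post-grant sequence is J7, J4, J5, J1, J2.
Key observation: (2, 0, 0, 0) free after granting still covers J7 first, and each release covers the next.
Step-by-step check of the post-grant state:
  pool = (2, 0, 0, 0)
  run J7 (needs (1, 0, 0, 0), free (2, 0, 0, 0)); after release of (0, 2, 0, 1) the pool is (2, 2, 0, 1)
  run J4 (needs (0, 2, 0, 1), free (2, 2, 0, 1)); after release of (0, 1, 1, 2) the pool is (2, 3, 1, 3)
  run J5 (needs (1, 0, 0, 2), free (2, 3, 1, 3)); after release of (1, 3, 1, 1) the pool is (3, 6, 2, 4)
  run J1 (needs (3, 6, 1, 4), free (3, 6, 2, 4)); after release of (3, 0, 0, 1) the pool is (6, 6, 2, 5)
  run J2 (needs (4, 6, 1, 1), free (6, 6, 2, 5)); after release of (3, 1, 2, 1) the pool is (9, 7, 4, 6)


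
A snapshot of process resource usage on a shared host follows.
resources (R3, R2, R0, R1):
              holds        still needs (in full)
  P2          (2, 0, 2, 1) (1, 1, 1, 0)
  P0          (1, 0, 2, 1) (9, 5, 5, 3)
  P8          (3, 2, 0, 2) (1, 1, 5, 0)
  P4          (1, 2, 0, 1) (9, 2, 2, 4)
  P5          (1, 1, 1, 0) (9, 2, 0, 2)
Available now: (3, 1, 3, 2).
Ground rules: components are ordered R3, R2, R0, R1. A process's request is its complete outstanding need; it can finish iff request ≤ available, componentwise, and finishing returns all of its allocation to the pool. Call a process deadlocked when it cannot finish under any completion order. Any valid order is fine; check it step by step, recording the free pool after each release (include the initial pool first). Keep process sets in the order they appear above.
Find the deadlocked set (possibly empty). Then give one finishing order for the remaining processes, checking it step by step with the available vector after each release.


Deadlocked set: P0, P4 and P5.
Key observation: after P2, P8 complete, (8, 3, 5, 5) is the best the pool ever gets, yet each leftover process wants more R3.
One completion order for the rest: P2, P8. Walking it through:
  pool = (3, 1, 3, 2)
  P2: need (1, 1, 1, 0) fits (3, 1, 3, 2); releases (2, 0, 2, 1), pool now (5, 1, 5, 3)
  P8: need (1, 1, 5, 0) fits (5, 1, 5, 3); releases (3, 2, 0, 2), pool now (8, 3, 5, 5)
The stuck group stays short no matter what:
  P0 still needs (9, 5, 5, 3) but only (8, 3, 5, 5) is free — short on R3 and R2
  P4 still needs (9, 2, 2, 4) but only (8, 3, 5, 5) is free — short on R3
  P5 still needs (9, 2, 0, 2) but only (8, 3, 5, 5) is free — short on R3


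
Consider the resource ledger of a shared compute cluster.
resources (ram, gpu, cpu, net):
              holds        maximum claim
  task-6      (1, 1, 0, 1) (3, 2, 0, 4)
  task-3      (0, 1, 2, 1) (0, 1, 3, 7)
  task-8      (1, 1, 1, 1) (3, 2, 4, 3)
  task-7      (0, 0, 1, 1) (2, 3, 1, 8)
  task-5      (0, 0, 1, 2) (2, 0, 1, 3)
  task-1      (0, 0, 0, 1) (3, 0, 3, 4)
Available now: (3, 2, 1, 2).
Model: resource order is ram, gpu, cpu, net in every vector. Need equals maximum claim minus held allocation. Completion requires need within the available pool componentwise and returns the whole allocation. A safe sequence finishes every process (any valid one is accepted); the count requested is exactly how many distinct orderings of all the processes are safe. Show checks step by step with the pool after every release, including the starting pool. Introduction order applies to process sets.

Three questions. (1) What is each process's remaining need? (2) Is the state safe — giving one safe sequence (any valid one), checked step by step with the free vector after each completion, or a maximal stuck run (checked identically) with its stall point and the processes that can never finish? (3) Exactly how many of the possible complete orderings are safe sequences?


(1) Need matrix, components ordered ram, gpu, cpu, net:
  task-6: (2, 1, 0, 3)
  task-3: (0, 0, 1, 6)
  task-8: (2, 1, 3, 2)
  task-7: (2, 3, 0, 7)
  task-5: (2, 0, 0, 1)
  task-1: (3, 0, 3, 3)
(2) UNSAFE — no complete ordering exists.
Key observation: after task-5, task-6 the pool peaks at (4, 3, 2, 5), and each blocked process is short somewhere: task-3 on net; task-8 on cpu; task-7 on net; task-1 on cpu.
Going as far as possible: task-5, task-6; after that, nothing fits. Walking it through:
  pool = (3, 2, 1, 2)
  task-5: need (2, 0, 0, 1) fits (3, 2, 1, 2); releases (0, 0, 1, 2), pool now (3, 2, 2, 4)
  task-6: need (2, 1, 0, 3) fits (3, 2, 2, 4); releases (1, 1, 0, 1), pool now (4, 3, 2, 5)
  task-3 still needs (0, 0, 1, 6) but only (4, 3, 2, 5) is free — short on net
  task-8 still needs (2, 1, 3, 2) but only (4, 3, 2, 5) is free — short on cpu
  task-7 still needs (2, 3, 0, 7) but only (4, 3, 2, 5) is free — short on net
  task-1 still needs (3, 0, 3, 3) but only (4, 3, 2, 5) is free — short on cpu
Never able to finish: task-3, task-8, task-7 and task-1.
(3) Exactly 0 of the possible complete orderings are safe sequences.


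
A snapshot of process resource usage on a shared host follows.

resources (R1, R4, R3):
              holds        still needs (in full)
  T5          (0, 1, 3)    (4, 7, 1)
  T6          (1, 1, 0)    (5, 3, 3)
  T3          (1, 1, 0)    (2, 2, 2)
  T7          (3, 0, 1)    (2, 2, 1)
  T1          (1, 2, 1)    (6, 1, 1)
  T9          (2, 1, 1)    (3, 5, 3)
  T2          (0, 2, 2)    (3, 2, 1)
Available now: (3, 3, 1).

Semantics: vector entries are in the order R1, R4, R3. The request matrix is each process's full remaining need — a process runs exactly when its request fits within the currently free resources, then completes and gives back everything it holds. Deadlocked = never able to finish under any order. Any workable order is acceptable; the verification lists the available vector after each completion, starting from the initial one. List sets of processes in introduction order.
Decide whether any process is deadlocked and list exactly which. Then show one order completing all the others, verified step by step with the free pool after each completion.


Nothing here is deadlocked.
Key observation: T7 fits the free pool immediately, and its release cascades until everyone finishes.
The rest can finish in the order T7, T1, T9, T6, T2, T5, T3. Step-by-step check:
  pool = (3, 3, 1)
  T7: need (2, 2, 1) fits (3, 3, 1); releases (3, 0, 1), pool now (6, 3, 2)
  T1: need (6, 1, 1) fits (6, 3, 2); releases (1, 2, 1), pool now (7, 5, 3)
  T9: need (3, 5, 3) fits (7, 5, 3); releases (2, 1, 1), pool now (9, 6, 4)
  T6: need (5, 3, 3) fits (9, 6, 4); releases (1, 1, 0), pool now (10, 7, 4)
  T2: need (3, 2, 1) fits (10, 7, 4); releases (0, 2, 2), pool now (10, 9, 6)
  T5: need (4, 7, 1) fits (10, 9, 6); releases (0, 1, 3), pool now (10, 10, 9)
  T3: need (2, 2, 2) fits (10, 10, 9); releases (1, 1, 0), pool now (11, 11, 9)


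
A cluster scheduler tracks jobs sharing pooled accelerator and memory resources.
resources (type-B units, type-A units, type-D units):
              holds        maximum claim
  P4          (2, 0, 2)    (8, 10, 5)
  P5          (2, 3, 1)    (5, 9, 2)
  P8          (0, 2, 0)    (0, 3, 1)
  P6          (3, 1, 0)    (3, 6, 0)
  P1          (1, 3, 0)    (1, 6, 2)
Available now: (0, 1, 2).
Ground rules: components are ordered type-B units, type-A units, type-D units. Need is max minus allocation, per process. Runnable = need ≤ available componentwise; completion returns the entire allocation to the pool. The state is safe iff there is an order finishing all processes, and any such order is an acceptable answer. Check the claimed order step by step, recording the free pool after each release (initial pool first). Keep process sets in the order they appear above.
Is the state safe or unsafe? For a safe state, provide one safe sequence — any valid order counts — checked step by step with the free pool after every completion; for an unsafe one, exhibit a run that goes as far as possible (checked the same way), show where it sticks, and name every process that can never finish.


SAFE. One safe sequence: P8, P1, P6, P5, P4.
Key observation: the first exact fit in this order is P8 — it needs (0, 1, 1) with (0, 1, 2) free, meeting a requested resource to the last unit.
Step-by-step check:
  pool = (0, 1, 2)
  P8: need (0, 1, 1) fits (0, 1, 2); releases (0, 2, 0), pool now (0, 3, 2)
  P1: need (0, 3, 2) fits (0, 3, 2); releases (1, 3, 0), pool now (1, 6, 2)
  P6: need (0, 5, 0) fits (1, 6, 2); releases (3, 1, 0), pool now (4, 7, 2)
  P5: need (3, 6, 1) fits (4, 7, 2); releases (2, 3, 1), pool now (6, 10, 3)
  P4: need (6, 10, 3) fits (6, 10, 3); releases (2, 0, 2), pool now (8, 10, 5)


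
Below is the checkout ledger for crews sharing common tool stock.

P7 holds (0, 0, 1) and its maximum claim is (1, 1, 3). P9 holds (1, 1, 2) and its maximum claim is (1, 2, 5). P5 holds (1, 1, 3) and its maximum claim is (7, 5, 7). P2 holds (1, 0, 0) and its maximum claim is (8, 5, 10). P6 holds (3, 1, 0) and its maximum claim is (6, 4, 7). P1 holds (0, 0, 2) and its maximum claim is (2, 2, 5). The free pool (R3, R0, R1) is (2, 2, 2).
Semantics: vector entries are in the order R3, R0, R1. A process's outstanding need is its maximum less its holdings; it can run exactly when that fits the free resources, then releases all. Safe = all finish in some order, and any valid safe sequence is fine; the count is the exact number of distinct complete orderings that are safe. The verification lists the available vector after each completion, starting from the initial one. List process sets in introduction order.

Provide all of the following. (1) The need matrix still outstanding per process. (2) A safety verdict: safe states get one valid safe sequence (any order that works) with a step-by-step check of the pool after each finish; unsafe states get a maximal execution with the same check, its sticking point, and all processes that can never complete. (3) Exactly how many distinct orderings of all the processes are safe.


(1) Need matrix, components ordered R3, R0, R1:
  P7: (1, 1, 2)
  P9: (0, 1, 3)
  P5: (6, 4, 4)
  P2: (7, 5, 10)
  P6: (3, 3, 7)
  P1: (2, 2, 3)
(2) SAFE, for example via the order P7, P9, P1, P6, P5, P2.
Key observation: the first exact fit in this order is P7 — it needs (1, 1, 2) with (2, 2, 2) free, meeting a requested resource to the last unit.
Verifying each step:
  pool = (2, 2, 2)
  P7: need (1, 1, 2) fits (2, 2, 2); releases (0, 0, 1), pool now (2, 2, 3)
  P9: need (0, 1, 3) fits (2, 2, 3); releases (1, 1, 2), pool now (3, 3, 5)
  P1: need (2, 2, 3) fits (3, 3, 5); releases (0, 0, 2), pool now (3, 3, 7)
  P6: need (3, 3, 7) fits (3, 3, 7); releases (3, 1, 0), pool now (6, 4, 7)
  P5: need (6, 4, 4) fits (6, 4, 7); releases (1, 1, 3), pool now (7, 5, 10)
  P2: need (7, 5, 10) fits (7, 5, 10); releases (1, 0, 0), pool now (8, 5, 10)
(3) Precisely 2 of the possible complete orderings are safe sequences.


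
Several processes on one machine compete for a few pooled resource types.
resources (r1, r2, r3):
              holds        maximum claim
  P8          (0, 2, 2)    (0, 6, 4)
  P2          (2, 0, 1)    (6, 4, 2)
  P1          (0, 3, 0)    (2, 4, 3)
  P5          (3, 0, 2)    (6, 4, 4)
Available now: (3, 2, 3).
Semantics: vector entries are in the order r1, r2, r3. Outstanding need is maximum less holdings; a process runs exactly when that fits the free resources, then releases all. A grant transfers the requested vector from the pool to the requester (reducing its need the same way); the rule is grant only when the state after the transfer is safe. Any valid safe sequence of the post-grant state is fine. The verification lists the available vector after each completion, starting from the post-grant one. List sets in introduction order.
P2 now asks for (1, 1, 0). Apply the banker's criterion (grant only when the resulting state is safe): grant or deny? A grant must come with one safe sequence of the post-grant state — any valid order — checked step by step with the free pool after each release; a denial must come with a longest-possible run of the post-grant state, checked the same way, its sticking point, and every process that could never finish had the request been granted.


DENY. Granting would leave the state unsafe.
Key observation: even finishing P1, P8 leaves just (2, 6, 5) free — too little r1 for any of the remaining processes.
After a pretend grant, a maximal execution: P1, P8 — then nothing else fits. Walking it through:
  pool = (2, 1, 3)
  run P1 (needs (2, 1, 3), free (2, 1, 3)); after release of (0, 3, 0) the pool is (2, 4, 3)
  run P8 (needs (0, 4, 2), free (2, 4, 3)); after release of (0, 2, 2) the pool is (2, 6, 5)
  P2 still needs (3, 3, 1) but only (2, 6, 5) is free — short on r1
  P5 still needs (3, 4, 2) but only (2, 6, 5) is free — short on r1
Processes that could never finish after the grant: P2 and P5.
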